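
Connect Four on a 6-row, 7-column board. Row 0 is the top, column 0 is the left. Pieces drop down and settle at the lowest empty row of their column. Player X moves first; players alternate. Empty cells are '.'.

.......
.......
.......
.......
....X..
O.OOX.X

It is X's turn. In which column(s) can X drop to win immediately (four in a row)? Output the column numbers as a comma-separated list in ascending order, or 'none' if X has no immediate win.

col 0: drop X → no win
col 1: drop X → no win
col 2: drop X → no win
col 3: drop X → no win
col 4: drop X → no win
col 5: drop X → no win
col 6: drop X → no win

Answer: none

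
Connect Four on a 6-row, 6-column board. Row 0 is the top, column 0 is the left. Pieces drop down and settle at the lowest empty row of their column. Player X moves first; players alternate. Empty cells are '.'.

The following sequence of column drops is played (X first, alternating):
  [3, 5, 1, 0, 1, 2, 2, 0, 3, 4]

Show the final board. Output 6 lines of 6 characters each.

Answer: ......
......
......
......
OXXX..
OXOXOO

Derivation:
Move 1: X drops in col 3, lands at row 5
Move 2: O drops in col 5, lands at row 5
Move 3: X drops in col 1, lands at row 5
Move 4: O drops in col 0, lands at row 5
Move 5: X drops in col 1, lands at row 4
Move 6: O drops in col 2, lands at row 5
Move 7: X drops in col 2, lands at row 4
Move 8: O drops in col 0, lands at row 4
Move 9: X drops in col 3, lands at row 4
Move 10: O drops in col 4, lands at row 5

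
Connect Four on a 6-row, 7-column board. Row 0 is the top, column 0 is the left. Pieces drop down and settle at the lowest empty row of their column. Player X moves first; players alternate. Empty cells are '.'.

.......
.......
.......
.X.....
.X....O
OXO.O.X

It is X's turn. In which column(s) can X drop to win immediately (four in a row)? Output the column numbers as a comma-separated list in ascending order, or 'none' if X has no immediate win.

col 0: drop X → no win
col 1: drop X → WIN!
col 2: drop X → no win
col 3: drop X → no win
col 4: drop X → no win
col 5: drop X → no win
col 6: drop X → no win

Answer: 1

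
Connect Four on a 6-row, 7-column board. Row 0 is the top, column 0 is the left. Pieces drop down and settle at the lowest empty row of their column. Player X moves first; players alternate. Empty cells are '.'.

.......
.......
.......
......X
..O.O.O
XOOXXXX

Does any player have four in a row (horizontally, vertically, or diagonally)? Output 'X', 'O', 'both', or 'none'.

X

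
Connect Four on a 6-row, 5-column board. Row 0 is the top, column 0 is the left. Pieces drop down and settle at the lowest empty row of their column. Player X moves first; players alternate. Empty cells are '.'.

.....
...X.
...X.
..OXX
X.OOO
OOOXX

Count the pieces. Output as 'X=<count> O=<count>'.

X=7 O=7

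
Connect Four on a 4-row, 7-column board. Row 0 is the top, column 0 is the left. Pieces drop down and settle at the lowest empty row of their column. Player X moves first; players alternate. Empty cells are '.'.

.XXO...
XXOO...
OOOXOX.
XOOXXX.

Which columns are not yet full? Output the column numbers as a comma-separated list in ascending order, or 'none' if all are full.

Answer: 0,4,5,6

Derivation:
col 0: top cell = '.' → open
col 1: top cell = 'X' → FULL
col 2: top cell = 'X' → FULL
col 3: top cell = 'O' → FULL
col 4: top cell = '.' → open
col 5: top cell = '.' → open
col 6: top cell = '.' → open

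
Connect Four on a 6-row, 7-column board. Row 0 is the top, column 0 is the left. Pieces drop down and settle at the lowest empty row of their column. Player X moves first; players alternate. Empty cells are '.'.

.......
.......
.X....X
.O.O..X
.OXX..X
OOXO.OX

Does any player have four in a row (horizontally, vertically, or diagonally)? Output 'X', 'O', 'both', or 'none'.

X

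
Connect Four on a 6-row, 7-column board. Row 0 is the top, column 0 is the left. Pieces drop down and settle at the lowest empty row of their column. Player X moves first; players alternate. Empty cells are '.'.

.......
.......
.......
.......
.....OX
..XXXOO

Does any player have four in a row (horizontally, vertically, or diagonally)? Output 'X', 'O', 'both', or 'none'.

none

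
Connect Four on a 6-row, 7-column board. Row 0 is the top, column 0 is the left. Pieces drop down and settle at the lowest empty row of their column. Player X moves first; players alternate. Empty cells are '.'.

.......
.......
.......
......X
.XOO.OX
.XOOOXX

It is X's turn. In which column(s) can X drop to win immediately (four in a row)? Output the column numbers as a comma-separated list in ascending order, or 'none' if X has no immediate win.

Answer: 6

Derivation:
col 0: drop X → no win
col 1: drop X → no win
col 2: drop X → no win
col 3: drop X → no win
col 4: drop X → no win
col 5: drop X → no win
col 6: drop X → WIN!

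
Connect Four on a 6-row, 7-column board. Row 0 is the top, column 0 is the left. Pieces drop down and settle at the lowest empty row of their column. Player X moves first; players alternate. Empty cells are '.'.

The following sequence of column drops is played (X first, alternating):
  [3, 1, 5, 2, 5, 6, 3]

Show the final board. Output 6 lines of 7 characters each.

Move 1: X drops in col 3, lands at row 5
Move 2: O drops in col 1, lands at row 5
Move 3: X drops in col 5, lands at row 5
Move 4: O drops in col 2, lands at row 5
Move 5: X drops in col 5, lands at row 4
Move 6: O drops in col 6, lands at row 5
Move 7: X drops in col 3, lands at row 4

Answer: .......
.......
.......
.......
...X.X.
.OOX.XO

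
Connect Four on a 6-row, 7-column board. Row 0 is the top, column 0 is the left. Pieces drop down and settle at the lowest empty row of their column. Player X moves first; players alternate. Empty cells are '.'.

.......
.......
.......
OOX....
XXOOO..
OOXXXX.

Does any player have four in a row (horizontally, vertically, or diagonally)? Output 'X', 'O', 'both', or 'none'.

X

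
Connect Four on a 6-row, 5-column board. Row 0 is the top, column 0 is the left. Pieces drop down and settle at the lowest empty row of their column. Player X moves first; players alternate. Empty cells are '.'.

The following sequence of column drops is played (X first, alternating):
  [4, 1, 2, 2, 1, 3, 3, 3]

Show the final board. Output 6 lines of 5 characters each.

Answer: .....
.....
.....
...O.
.XOX.
.OXOX

Derivation:
Move 1: X drops in col 4, lands at row 5
Move 2: O drops in col 1, lands at row 5
Move 3: X drops in col 2, lands at row 5
Move 4: O drops in col 2, lands at row 4
Move 5: X drops in col 1, lands at row 4
Move 6: O drops in col 3, lands at row 5
Move 7: X drops in col 3, lands at row 4
Move 8: O drops in col 3, lands at row 3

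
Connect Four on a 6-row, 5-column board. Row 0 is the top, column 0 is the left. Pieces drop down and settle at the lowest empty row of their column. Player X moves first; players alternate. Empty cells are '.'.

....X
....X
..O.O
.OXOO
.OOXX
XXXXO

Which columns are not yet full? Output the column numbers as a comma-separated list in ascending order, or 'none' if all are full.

Answer: 0,1,2,3

Derivation:
col 0: top cell = '.' → open
col 1: top cell = '.' → open
col 2: top cell = '.' → open
col 3: top cell = '.' → open
col 4: top cell = 'X' → FULL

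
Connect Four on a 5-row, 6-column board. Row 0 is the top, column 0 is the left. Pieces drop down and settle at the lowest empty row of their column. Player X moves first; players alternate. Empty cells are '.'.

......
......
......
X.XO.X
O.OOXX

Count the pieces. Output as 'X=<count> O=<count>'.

X=5 O=4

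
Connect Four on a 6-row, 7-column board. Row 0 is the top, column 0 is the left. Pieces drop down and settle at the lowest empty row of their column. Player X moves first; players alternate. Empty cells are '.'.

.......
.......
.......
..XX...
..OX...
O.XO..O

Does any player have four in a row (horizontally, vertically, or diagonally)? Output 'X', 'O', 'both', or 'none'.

none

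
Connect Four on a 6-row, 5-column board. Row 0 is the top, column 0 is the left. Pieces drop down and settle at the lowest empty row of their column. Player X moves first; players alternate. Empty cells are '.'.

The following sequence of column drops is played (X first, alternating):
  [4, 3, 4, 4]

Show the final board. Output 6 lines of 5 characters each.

Move 1: X drops in col 4, lands at row 5
Move 2: O drops in col 3, lands at row 5
Move 3: X drops in col 4, lands at row 4
Move 4: O drops in col 4, lands at row 3

Answer: .....
.....
.....
....O
....X
...OX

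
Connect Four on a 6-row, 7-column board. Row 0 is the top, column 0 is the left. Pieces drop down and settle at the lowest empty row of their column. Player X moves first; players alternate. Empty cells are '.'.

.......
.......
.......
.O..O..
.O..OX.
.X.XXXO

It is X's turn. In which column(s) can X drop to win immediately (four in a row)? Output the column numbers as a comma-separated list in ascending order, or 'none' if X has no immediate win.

col 0: drop X → no win
col 1: drop X → no win
col 2: drop X → WIN!
col 3: drop X → no win
col 4: drop X → no win
col 5: drop X → no win
col 6: drop X → no win

Answer: 2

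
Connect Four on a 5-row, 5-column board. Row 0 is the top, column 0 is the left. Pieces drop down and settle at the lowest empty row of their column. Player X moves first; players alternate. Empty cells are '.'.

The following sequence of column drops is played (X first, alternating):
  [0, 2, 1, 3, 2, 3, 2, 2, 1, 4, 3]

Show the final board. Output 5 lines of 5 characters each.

Move 1: X drops in col 0, lands at row 4
Move 2: O drops in col 2, lands at row 4
Move 3: X drops in col 1, lands at row 4
Move 4: O drops in col 3, lands at row 4
Move 5: X drops in col 2, lands at row 3
Move 6: O drops in col 3, lands at row 3
Move 7: X drops in col 2, lands at row 2
Move 8: O drops in col 2, lands at row 1
Move 9: X drops in col 1, lands at row 3
Move 10: O drops in col 4, lands at row 4
Move 11: X drops in col 3, lands at row 2

Answer: .....
..O..
..XX.
.XXO.
XXOOO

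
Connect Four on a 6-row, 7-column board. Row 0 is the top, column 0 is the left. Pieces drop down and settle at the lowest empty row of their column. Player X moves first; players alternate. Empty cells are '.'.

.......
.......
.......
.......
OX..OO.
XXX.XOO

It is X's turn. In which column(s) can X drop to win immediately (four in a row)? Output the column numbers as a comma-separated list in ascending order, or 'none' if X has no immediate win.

Answer: 3

Derivation:
col 0: drop X → no win
col 1: drop X → no win
col 2: drop X → no win
col 3: drop X → WIN!
col 4: drop X → no win
col 5: drop X → no win
col 6: drop X → no win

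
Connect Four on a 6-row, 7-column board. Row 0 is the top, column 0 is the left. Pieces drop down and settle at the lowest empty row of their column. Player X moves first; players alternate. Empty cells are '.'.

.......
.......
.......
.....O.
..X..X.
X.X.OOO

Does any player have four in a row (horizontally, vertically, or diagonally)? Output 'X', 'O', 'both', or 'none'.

none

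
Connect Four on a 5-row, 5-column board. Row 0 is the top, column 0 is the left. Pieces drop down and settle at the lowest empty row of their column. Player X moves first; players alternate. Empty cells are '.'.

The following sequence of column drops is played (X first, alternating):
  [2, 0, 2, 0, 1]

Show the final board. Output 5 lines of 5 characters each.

Move 1: X drops in col 2, lands at row 4
Move 2: O drops in col 0, lands at row 4
Move 3: X drops in col 2, lands at row 3
Move 4: O drops in col 0, lands at row 3
Move 5: X drops in col 1, lands at row 4

Answer: .....
.....
.....
O.X..
OXX..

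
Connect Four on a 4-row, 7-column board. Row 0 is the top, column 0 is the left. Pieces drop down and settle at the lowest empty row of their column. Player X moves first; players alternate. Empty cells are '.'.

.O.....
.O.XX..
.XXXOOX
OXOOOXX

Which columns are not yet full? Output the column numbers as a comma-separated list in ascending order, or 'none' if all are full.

col 0: top cell = '.' → open
col 1: top cell = 'O' → FULL
col 2: top cell = '.' → open
col 3: top cell = '.' → open
col 4: top cell = '.' → open
col 5: top cell = '.' → open
col 6: top cell = '.' → open

Answer: 0,2,3,4,5,6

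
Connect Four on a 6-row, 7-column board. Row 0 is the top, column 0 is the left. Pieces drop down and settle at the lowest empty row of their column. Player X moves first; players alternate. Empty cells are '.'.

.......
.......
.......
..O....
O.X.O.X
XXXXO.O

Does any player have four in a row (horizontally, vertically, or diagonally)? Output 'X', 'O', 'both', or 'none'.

X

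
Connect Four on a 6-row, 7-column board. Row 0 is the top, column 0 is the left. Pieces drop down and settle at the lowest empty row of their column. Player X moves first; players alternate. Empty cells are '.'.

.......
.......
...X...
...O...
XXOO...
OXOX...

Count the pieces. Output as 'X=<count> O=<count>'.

X=5 O=5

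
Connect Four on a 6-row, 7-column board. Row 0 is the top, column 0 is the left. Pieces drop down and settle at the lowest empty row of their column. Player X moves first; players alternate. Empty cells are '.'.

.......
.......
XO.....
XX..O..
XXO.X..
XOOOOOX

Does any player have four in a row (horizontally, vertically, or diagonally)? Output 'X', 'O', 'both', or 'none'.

both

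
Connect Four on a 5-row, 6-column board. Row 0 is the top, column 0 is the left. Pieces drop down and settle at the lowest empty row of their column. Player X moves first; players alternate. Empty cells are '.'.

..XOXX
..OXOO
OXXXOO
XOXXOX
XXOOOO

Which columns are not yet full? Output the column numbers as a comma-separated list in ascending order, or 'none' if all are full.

Answer: 0,1

Derivation:
col 0: top cell = '.' → open
col 1: top cell = '.' → open
col 2: top cell = 'X' → FULL
col 3: top cell = 'O' → FULL
col 4: top cell = 'X' → FULL
col 5: top cell = 'X' → FULL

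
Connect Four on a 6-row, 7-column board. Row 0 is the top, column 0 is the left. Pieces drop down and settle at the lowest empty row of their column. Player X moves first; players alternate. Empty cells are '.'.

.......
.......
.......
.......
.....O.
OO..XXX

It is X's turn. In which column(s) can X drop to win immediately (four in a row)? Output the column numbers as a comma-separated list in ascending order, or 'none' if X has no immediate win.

Answer: 3

Derivation:
col 0: drop X → no win
col 1: drop X → no win
col 2: drop X → no win
col 3: drop X → WIN!
col 4: drop X → no win
col 5: drop X → no win
col 6: drop X → no win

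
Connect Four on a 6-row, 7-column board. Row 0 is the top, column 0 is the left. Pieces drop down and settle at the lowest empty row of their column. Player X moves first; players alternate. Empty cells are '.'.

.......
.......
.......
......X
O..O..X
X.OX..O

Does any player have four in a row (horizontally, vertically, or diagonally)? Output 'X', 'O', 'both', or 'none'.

none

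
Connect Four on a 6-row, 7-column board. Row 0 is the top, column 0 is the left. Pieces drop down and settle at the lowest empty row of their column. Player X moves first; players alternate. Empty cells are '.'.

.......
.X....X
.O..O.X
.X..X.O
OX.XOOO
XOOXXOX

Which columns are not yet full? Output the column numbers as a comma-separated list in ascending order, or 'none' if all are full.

col 0: top cell = '.' → open
col 1: top cell = '.' → open
col 2: top cell = '.' → open
col 3: top cell = '.' → open
col 4: top cell = '.' → open
col 5: top cell = '.' → open
col 6: top cell = '.' → open

Answer: 0,1,2,3,4,5,6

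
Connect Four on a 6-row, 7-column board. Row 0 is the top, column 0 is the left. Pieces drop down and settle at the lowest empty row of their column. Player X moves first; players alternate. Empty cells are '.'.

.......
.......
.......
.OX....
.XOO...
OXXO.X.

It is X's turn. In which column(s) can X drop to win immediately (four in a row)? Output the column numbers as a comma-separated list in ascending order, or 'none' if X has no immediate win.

Answer: none

Derivation:
col 0: drop X → no win
col 1: drop X → no win
col 2: drop X → no win
col 3: drop X → no win
col 4: drop X → no win
col 5: drop X → no win
col 6: drop X → no win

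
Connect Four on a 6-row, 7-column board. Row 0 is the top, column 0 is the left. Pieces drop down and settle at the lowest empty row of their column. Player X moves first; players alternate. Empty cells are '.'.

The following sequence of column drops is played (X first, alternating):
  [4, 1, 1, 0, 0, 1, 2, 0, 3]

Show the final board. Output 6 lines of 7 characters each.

Answer: .......
.......
.......
OO.....
XX.....
OOXXX..

Derivation:
Move 1: X drops in col 4, lands at row 5
Move 2: O drops in col 1, lands at row 5
Move 3: X drops in col 1, lands at row 4
Move 4: O drops in col 0, lands at row 5
Move 5: X drops in col 0, lands at row 4
Move 6: O drops in col 1, lands at row 3
Move 7: X drops in col 2, lands at row 5
Move 8: O drops in col 0, lands at row 3
Move 9: X drops in col 3, lands at row 5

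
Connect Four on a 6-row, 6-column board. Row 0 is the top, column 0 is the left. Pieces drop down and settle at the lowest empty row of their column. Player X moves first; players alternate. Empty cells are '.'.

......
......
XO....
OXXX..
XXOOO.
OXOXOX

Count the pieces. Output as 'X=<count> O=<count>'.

X=9 O=8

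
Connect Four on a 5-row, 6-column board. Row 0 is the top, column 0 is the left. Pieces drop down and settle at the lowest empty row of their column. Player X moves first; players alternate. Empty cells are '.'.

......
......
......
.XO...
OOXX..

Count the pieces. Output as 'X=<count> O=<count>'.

X=3 O=3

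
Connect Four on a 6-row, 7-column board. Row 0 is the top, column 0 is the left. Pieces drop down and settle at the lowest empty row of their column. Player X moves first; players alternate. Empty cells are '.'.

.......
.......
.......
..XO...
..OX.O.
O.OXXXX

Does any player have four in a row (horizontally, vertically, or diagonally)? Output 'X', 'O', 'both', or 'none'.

X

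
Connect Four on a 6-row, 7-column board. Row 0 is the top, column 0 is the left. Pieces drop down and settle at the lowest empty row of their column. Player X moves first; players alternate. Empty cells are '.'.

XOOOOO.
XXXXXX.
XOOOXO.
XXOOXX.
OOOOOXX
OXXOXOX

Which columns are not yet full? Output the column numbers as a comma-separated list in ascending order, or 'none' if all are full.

Answer: 6

Derivation:
col 0: top cell = 'X' → FULL
col 1: top cell = 'O' → FULL
col 2: top cell = 'O' → FULL
col 3: top cell = 'O' → FULL
col 4: top cell = 'O' → FULL
col 5: top cell = 'O' → FULL
col 6: top cell = '.' → open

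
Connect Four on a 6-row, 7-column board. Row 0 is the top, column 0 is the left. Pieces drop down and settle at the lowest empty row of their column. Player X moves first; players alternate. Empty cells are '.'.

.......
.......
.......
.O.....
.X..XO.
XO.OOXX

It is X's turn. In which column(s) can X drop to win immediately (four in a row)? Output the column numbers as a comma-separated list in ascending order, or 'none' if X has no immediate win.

col 0: drop X → no win
col 1: drop X → no win
col 2: drop X → no win
col 3: drop X → no win
col 4: drop X → no win
col 5: drop X → no win
col 6: drop X → no win

Answer: none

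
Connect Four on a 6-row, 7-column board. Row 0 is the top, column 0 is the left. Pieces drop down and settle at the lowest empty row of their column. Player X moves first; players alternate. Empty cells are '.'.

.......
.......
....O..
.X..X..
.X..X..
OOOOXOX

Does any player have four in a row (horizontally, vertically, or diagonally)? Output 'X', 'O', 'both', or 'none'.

O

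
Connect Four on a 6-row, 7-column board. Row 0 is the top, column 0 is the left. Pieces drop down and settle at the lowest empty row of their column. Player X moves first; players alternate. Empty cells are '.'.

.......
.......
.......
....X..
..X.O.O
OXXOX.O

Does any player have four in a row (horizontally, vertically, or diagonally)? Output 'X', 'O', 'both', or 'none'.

none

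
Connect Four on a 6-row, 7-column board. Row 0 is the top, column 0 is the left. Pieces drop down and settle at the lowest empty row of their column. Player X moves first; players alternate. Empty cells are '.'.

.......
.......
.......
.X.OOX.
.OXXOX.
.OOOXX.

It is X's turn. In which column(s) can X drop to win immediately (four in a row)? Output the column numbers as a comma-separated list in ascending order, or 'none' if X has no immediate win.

Answer: 5

Derivation:
col 0: drop X → no win
col 1: drop X → no win
col 2: drop X → no win
col 3: drop X → no win
col 4: drop X → no win
col 5: drop X → WIN!
col 6: drop X → no win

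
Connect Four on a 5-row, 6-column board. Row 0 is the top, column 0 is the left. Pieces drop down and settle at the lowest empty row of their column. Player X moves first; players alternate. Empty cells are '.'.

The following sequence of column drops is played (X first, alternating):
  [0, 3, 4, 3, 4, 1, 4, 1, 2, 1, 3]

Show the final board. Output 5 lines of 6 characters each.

Answer: ......
......
.O.XX.
.O.OX.
XOXOX.

Derivation:
Move 1: X drops in col 0, lands at row 4
Move 2: O drops in col 3, lands at row 4
Move 3: X drops in col 4, lands at row 4
Move 4: O drops in col 3, lands at row 3
Move 5: X drops in col 4, lands at row 3
Move 6: O drops in col 1, lands at row 4
Move 7: X drops in col 4, lands at row 2
Move 8: O drops in col 1, lands at row 3
Move 9: X drops in col 2, lands at row 4
Move 10: O drops in col 1, lands at row 2
Move 11: X drops in col 3, lands at row 2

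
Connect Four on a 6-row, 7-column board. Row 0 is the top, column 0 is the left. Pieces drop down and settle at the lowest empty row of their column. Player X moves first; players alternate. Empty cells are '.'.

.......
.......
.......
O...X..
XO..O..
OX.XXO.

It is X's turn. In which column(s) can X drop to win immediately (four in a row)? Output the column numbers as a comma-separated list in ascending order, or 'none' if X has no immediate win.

col 0: drop X → no win
col 1: drop X → no win
col 2: drop X → WIN!
col 3: drop X → no win
col 4: drop X → no win
col 5: drop X → no win
col 6: drop X → no win

Answer: 2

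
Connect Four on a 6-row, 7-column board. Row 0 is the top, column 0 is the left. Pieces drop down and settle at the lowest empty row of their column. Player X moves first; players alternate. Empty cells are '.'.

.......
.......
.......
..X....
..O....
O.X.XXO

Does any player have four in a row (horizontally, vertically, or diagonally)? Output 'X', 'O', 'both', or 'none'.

none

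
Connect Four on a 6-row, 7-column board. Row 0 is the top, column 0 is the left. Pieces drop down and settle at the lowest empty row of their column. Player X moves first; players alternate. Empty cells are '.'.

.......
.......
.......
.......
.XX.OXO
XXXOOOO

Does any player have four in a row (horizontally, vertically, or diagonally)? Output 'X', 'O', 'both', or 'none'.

O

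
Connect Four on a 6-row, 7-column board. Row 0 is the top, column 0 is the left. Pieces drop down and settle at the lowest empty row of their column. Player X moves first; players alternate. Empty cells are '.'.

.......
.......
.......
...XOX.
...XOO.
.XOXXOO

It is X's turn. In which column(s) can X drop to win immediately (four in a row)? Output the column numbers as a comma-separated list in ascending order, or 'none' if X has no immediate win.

col 0: drop X → no win
col 1: drop X → no win
col 2: drop X → no win
col 3: drop X → WIN!
col 4: drop X → no win
col 5: drop X → no win
col 6: drop X → no win

Answer: 3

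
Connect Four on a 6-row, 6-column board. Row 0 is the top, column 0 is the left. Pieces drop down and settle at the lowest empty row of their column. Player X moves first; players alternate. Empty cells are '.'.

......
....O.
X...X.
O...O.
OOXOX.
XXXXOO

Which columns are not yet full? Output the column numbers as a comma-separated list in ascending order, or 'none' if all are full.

col 0: top cell = '.' → open
col 1: top cell = '.' → open
col 2: top cell = '.' → open
col 3: top cell = '.' → open
col 4: top cell = '.' → open
col 5: top cell = '.' → open

Answer: 0,1,2,3,4,5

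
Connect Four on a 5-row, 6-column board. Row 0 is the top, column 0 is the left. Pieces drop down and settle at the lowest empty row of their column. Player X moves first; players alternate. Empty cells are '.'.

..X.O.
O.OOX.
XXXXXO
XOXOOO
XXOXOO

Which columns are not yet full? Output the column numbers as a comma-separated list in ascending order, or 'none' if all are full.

Answer: 0,1,3,5

Derivation:
col 0: top cell = '.' → open
col 1: top cell = '.' → open
col 2: top cell = 'X' → FULL
col 3: top cell = '.' → open
col 4: top cell = 'O' → FULL
col 5: top cell = '.' → open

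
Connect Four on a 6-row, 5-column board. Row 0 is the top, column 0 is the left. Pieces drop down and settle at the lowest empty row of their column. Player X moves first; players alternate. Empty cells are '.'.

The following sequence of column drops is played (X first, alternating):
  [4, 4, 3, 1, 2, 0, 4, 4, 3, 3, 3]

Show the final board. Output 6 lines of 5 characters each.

Move 1: X drops in col 4, lands at row 5
Move 2: O drops in col 4, lands at row 4
Move 3: X drops in col 3, lands at row 5
Move 4: O drops in col 1, lands at row 5
Move 5: X drops in col 2, lands at row 5
Move 6: O drops in col 0, lands at row 5
Move 7: X drops in col 4, lands at row 3
Move 8: O drops in col 4, lands at row 2
Move 9: X drops in col 3, lands at row 4
Move 10: O drops in col 3, lands at row 3
Move 11: X drops in col 3, lands at row 2

Answer: .....
.....
...XO
...OX
...XO
OOXXX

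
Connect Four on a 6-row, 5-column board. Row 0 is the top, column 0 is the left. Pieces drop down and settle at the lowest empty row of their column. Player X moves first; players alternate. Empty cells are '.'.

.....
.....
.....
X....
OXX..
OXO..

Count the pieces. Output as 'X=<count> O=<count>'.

X=4 O=3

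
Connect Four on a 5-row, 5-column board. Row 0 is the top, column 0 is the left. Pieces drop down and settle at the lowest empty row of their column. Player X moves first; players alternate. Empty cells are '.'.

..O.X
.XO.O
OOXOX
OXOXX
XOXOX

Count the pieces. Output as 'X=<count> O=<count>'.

X=10 O=10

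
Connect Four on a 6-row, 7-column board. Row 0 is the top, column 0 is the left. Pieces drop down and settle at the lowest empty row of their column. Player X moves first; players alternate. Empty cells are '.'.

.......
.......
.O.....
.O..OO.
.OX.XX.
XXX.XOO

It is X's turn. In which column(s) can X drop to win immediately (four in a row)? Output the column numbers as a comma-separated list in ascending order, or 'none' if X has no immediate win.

col 0: drop X → no win
col 1: drop X → no win
col 2: drop X → no win
col 3: drop X → WIN!
col 4: drop X → no win
col 5: drop X → no win
col 6: drop X → no win

Answer: 3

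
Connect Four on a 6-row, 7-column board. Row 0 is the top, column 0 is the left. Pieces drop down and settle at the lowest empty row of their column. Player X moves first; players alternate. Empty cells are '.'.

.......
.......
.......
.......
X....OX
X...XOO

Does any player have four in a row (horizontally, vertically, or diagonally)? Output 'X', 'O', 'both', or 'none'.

none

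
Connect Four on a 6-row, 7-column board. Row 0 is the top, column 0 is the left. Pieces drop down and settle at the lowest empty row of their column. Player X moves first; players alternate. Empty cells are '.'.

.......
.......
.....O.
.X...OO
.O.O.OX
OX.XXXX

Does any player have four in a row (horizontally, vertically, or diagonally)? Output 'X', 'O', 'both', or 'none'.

X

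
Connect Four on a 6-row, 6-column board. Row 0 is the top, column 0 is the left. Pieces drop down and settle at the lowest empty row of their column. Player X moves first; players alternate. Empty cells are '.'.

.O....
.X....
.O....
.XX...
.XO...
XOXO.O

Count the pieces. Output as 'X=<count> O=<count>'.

X=6 O=6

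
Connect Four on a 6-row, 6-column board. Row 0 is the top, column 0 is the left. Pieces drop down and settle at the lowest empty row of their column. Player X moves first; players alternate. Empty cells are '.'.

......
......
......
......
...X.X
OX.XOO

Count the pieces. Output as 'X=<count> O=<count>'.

X=4 O=3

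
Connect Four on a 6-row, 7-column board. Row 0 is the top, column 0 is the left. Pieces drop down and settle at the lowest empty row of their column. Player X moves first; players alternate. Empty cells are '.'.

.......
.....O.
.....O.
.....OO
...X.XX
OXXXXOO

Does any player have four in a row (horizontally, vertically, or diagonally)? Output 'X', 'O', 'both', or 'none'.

X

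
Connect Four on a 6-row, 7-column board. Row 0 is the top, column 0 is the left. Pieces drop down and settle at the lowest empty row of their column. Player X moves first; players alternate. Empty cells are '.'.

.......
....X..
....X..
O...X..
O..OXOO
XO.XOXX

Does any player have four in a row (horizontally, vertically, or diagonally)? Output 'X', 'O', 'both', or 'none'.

X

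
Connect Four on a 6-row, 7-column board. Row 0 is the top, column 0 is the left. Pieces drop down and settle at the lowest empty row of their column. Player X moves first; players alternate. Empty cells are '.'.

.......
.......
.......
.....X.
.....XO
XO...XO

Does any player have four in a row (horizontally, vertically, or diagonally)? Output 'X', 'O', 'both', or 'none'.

none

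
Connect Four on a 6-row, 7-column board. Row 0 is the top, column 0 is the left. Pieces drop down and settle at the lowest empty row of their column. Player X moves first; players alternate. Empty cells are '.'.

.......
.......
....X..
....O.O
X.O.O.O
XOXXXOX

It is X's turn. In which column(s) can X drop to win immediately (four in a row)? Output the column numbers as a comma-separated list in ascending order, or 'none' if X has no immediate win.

Answer: none

Derivation:
col 0: drop X → no win
col 1: drop X → no win
col 2: drop X → no win
col 3: drop X → no win
col 4: drop X → no win
col 5: drop X → no win
col 6: drop X → no win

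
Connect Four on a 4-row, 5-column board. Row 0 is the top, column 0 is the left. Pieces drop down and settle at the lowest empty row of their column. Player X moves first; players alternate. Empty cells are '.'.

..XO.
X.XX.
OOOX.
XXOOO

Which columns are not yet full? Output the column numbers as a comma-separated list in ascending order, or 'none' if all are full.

col 0: top cell = '.' → open
col 1: top cell = '.' → open
col 2: top cell = 'X' → FULL
col 3: top cell = 'O' → FULL
col 4: top cell = '.' → open

Answer: 0,1,4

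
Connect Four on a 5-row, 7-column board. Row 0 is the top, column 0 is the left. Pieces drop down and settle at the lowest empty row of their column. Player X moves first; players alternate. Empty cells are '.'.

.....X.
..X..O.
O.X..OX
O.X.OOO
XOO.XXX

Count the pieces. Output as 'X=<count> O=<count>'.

X=9 O=9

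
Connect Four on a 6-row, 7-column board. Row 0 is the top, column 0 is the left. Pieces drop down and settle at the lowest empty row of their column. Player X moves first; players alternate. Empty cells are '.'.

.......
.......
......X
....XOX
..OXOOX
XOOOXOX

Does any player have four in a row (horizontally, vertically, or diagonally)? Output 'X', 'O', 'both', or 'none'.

X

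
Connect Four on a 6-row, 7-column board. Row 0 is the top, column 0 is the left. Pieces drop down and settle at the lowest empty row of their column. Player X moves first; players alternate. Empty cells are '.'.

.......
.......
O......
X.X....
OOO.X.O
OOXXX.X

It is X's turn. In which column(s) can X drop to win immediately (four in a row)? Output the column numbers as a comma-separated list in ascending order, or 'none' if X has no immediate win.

col 0: drop X → no win
col 1: drop X → no win
col 2: drop X → no win
col 3: drop X → no win
col 4: drop X → no win
col 5: drop X → WIN!
col 6: drop X → no win

Answer: 5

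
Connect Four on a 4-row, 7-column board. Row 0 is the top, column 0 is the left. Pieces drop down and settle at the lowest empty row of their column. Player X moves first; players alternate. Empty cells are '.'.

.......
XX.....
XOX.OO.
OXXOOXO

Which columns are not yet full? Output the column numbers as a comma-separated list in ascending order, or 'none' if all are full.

col 0: top cell = '.' → open
col 1: top cell = '.' → open
col 2: top cell = '.' → open
col 3: top cell = '.' → open
col 4: top cell = '.' → open
col 5: top cell = '.' → open
col 6: top cell = '.' → open

Answer: 0,1,2,3,4,5,6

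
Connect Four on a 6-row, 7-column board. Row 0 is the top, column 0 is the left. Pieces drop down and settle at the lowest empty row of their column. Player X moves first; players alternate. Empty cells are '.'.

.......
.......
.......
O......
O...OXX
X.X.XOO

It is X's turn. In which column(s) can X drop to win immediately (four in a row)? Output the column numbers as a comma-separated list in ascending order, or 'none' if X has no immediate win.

col 0: drop X → no win
col 1: drop X → no win
col 2: drop X → no win
col 3: drop X → no win
col 4: drop X → no win
col 5: drop X → no win
col 6: drop X → no win

Answer: none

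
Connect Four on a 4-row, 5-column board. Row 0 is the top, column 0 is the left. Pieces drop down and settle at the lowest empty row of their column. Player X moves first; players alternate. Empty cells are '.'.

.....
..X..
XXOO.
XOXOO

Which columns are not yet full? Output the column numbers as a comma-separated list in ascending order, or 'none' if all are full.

Answer: 0,1,2,3,4

Derivation:
col 0: top cell = '.' → open
col 1: top cell = '.' → open
col 2: top cell = '.' → open
col 3: top cell = '.' → open
col 4: top cell = '.' → open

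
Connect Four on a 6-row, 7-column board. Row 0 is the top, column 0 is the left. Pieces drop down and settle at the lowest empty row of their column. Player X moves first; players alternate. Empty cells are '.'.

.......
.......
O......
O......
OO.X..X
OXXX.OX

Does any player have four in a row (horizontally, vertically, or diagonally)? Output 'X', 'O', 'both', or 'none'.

O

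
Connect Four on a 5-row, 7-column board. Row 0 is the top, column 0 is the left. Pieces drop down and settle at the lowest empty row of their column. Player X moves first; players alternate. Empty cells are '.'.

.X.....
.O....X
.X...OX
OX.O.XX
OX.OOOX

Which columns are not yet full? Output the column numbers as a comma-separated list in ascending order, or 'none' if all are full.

col 0: top cell = '.' → open
col 1: top cell = 'X' → FULL
col 2: top cell = '.' → open
col 3: top cell = '.' → open
col 4: top cell = '.' → open
col 5: top cell = '.' → open
col 6: top cell = '.' → open

Answer: 0,2,3,4,5,6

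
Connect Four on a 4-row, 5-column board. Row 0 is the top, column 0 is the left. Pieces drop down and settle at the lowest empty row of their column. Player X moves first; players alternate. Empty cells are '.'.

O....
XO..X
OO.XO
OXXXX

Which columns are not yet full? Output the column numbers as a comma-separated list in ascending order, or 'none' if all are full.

Answer: 1,2,3,4

Derivation:
col 0: top cell = 'O' → FULL
col 1: top cell = '.' → open
col 2: top cell = '.' → open
col 3: top cell = '.' → open
col 4: top cell = '.' → open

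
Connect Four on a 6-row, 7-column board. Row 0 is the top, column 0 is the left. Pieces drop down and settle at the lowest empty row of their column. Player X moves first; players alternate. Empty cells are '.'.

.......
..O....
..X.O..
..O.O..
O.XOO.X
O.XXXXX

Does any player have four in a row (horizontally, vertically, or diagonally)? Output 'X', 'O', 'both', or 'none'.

X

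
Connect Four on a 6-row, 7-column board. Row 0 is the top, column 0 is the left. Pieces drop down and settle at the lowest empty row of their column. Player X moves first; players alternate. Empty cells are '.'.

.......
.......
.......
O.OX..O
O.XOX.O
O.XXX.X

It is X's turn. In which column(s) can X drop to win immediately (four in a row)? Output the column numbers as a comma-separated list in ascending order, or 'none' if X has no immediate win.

col 0: drop X → no win
col 1: drop X → WIN!
col 2: drop X → no win
col 3: drop X → no win
col 4: drop X → no win
col 5: drop X → WIN!
col 6: drop X → no win

Answer: 1,5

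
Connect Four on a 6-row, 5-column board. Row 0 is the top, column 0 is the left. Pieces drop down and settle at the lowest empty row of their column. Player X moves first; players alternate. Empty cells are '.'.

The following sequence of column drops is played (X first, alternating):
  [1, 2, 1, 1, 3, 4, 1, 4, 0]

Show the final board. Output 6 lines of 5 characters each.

Move 1: X drops in col 1, lands at row 5
Move 2: O drops in col 2, lands at row 5
Move 3: X drops in col 1, lands at row 4
Move 4: O drops in col 1, lands at row 3
Move 5: X drops in col 3, lands at row 5
Move 6: O drops in col 4, lands at row 5
Move 7: X drops in col 1, lands at row 2
Move 8: O drops in col 4, lands at row 4
Move 9: X drops in col 0, lands at row 5

Answer: .....
.....
.X...
.O...
.X..O
XXOXO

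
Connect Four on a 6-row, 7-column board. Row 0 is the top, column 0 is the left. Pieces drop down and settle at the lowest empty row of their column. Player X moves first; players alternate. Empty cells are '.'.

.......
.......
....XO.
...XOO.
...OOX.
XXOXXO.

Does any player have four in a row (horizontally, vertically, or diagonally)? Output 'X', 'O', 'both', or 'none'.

O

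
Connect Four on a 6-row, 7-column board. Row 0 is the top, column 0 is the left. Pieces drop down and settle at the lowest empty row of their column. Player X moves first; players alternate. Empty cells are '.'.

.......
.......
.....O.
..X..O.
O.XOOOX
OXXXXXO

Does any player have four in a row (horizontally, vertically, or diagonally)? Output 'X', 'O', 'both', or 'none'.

X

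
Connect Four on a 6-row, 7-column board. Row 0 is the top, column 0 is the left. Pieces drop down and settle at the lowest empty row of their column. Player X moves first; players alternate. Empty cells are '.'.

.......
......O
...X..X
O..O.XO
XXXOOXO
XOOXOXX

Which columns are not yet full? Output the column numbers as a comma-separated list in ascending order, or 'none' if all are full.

col 0: top cell = '.' → open
col 1: top cell = '.' → open
col 2: top cell = '.' → open
col 3: top cell = '.' → open
col 4: top cell = '.' → open
col 5: top cell = '.' → open
col 6: top cell = '.' → open

Answer: 0,1,2,3,4,5,6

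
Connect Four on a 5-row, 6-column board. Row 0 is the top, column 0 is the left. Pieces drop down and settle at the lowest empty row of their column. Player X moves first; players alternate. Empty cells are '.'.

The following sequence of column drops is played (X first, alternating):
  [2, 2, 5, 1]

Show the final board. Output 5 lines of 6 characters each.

Answer: ......
......
......
..O...
.OX..X

Derivation:
Move 1: X drops in col 2, lands at row 4
Move 2: O drops in col 2, lands at row 3
Move 3: X drops in col 5, lands at row 4
Move 4: O drops in col 1, lands at row 4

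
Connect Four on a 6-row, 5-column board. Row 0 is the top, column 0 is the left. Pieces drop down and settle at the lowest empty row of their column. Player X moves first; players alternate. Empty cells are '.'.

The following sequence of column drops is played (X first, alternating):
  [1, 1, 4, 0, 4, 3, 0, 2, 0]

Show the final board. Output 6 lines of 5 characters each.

Answer: .....
.....
.....
X....
XO..X
OXOOX

Derivation:
Move 1: X drops in col 1, lands at row 5
Move 2: O drops in col 1, lands at row 4
Move 3: X drops in col 4, lands at row 5
Move 4: O drops in col 0, lands at row 5
Move 5: X drops in col 4, lands at row 4
Move 6: O drops in col 3, lands at row 5
Move 7: X drops in col 0, lands at row 4
Move 8: O drops in col 2, lands at row 5
Move 9: X drops in col 0, lands at row 3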